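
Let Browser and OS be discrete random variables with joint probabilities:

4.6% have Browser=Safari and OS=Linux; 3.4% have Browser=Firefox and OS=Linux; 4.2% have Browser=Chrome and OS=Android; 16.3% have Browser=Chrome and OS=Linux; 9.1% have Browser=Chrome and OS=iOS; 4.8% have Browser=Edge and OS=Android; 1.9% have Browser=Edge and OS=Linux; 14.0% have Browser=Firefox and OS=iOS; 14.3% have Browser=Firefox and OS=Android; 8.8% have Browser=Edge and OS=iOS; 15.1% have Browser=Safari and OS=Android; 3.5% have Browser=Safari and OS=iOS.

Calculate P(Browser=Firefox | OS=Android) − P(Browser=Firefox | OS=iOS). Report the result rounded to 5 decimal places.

-0.02308

P(OS=Android) = 0.042 + 0.143 + 0.151 + 0.048 = 0.384; P(Browser=Firefox | OS=Android) = 0.143/0.384 = 0.372396.
P(OS=iOS) = 0.091 + 0.140 + 0.035 + 0.088 = 0.354; P(Browser=Firefox | OS=iOS) = 0.140/0.354 = 0.395480.
Difference = -0.02308.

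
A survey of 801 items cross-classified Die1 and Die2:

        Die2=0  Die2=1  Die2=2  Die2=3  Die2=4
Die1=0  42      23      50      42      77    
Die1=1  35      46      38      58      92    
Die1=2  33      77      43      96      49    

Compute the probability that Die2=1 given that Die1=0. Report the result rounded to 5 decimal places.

0.09829

Total with Die1=0: 42 + 23 + 50 + 42 + 77 = 234.
P(Die2=1 | Die1=0) = 23/234 = 0.09829.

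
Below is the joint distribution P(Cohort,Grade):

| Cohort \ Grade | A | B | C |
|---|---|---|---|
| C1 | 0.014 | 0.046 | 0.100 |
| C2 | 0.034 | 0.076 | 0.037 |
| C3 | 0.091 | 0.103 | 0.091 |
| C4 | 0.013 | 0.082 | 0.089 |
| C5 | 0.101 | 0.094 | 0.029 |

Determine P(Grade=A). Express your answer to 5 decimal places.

0.25300

P(Grade=A) = 0.014 + 0.034 + 0.091 + 0.013 + 0.101 = 0.253.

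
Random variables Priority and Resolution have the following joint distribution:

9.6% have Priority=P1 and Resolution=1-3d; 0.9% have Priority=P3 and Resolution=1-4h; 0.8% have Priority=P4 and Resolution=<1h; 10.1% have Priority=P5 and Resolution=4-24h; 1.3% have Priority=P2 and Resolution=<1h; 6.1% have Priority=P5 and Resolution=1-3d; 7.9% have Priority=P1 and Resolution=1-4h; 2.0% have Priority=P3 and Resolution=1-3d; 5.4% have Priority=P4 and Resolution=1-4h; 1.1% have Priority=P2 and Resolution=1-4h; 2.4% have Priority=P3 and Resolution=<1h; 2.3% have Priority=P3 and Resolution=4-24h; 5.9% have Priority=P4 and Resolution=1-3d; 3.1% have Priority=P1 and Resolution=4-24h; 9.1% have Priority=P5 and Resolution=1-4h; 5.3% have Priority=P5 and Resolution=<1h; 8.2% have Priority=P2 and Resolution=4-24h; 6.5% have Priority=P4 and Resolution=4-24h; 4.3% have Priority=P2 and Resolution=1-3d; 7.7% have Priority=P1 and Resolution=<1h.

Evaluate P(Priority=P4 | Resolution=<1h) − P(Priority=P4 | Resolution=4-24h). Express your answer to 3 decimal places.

-0.170

P(Resolution=<1h) = 0.077 + 0.013 + 0.024 + 0.008 + 0.053 = 0.175; P(Priority=P4 | Resolution=<1h) = 0.008/0.175 = 0.0457.
P(Resolution=4-24h) = 0.031 + 0.082 + 0.023 + 0.065 + 0.101 = 0.302; P(Priority=P4 | Resolution=4-24h) = 0.065/0.302 = 0.2152.
Difference = -0.170.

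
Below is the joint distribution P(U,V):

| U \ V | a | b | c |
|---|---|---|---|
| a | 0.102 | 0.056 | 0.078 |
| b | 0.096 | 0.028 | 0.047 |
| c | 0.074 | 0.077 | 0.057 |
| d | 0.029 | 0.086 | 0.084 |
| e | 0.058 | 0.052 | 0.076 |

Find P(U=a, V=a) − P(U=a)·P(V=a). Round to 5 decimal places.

P(U=a) = 0.102 + 0.056 + 0.078 = 0.236.
P(V=a) = 0.102 + 0.096 + 0.074 + 0.029 + 0.058 = 0.359.
P(U=a, V=a) − P(U=a)P(V=a) = 0.102 − 0.236×0.359 = 0.01728.

0.01728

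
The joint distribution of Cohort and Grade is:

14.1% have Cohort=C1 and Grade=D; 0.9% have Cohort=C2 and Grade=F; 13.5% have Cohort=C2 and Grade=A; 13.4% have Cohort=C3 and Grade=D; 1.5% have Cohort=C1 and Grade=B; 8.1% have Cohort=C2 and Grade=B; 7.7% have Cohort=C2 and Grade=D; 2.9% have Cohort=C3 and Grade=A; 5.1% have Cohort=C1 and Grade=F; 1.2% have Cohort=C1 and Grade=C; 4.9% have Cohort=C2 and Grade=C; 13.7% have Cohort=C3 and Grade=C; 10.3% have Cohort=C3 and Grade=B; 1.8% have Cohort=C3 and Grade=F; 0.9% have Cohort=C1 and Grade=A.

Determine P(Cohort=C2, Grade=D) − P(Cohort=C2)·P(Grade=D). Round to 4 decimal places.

P(Cohort=C2) = 0.135 + 0.081 + 0.049 + 0.077 + 0.009 = 0.351.
P(Grade=D) = 0.141 + 0.077 + 0.134 = 0.352.
P(Cohort=C2, Grade=D) − P(Cohort=C2)P(Grade=D) = 0.077 − 0.351×0.352 = -0.0466.

-0.0466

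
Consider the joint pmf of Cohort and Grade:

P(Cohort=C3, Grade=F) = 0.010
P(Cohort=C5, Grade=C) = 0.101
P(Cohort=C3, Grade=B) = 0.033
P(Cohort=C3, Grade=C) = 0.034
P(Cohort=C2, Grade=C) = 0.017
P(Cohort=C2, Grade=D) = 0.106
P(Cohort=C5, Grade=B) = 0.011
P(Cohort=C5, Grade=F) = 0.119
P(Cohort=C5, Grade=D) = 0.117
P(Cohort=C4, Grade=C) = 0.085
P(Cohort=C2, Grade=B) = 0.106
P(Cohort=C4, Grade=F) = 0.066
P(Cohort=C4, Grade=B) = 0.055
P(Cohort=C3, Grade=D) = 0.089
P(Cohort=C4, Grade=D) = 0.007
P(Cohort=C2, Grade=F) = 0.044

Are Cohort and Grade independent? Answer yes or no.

no

P(Cohort=C4) = 0.213 and P(Grade=D) = 0.319, so their product is 0.06795, but P(Cohort=C4, Grade=D) = 0.007. Since these differ, Cohort and Grade are not independent.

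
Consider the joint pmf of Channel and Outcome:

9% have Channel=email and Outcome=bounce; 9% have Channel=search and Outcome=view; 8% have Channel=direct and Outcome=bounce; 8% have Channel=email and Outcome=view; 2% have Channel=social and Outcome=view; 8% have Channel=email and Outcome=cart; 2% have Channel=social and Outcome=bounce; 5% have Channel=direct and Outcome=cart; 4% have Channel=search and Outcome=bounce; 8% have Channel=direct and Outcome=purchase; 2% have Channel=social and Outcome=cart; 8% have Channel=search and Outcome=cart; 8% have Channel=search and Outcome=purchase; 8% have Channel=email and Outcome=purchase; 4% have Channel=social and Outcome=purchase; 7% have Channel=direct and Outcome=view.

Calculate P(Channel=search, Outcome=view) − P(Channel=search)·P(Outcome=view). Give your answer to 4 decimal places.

0.0146

P(Channel=search) = 0.04 + 0.09 + 0.08 + 0.08 = 0.29.
P(Outcome=view) = 0.08 + 0.09 + 0.02 + 0.07 = 0.26.
P(Channel=search, Outcome=view) − P(Channel=search)P(Outcome=view) = 0.09 − 0.29×0.26 = 0.0146.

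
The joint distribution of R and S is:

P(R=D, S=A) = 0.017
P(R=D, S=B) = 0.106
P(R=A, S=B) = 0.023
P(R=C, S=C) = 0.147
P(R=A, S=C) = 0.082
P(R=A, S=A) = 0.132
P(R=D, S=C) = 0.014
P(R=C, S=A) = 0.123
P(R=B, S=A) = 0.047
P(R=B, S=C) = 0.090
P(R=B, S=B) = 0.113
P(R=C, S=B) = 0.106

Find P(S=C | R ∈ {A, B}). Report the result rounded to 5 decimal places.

0.35318

P(R=A) = 0.132 + 0.023 + 0.082 = 0.237.
P(R=B) = 0.047 + 0.113 + 0.090 = 0.250.
P(R ∈ {A, B}) = 0.237 + 0.250 = 0.487; P(S=C, R ∈ {A, B}) = 0.082 + 0.090 = 0.172.
P(S=C | R ∈ {A, B}) = 0.172/0.487 = 0.35318.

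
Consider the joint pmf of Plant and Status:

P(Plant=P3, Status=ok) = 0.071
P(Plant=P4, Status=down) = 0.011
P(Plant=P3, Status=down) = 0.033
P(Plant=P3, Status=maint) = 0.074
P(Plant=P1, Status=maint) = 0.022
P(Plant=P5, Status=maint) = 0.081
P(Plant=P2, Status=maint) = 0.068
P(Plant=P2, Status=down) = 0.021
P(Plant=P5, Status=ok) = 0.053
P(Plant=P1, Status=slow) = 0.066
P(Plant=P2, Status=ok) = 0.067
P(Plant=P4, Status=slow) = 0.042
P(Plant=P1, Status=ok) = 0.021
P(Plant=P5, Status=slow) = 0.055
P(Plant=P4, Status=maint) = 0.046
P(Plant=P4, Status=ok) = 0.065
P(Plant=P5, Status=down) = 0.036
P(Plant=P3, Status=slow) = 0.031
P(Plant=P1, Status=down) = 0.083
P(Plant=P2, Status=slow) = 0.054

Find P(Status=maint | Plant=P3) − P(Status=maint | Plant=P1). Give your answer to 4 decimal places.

P(Plant=P3) = 0.071 + 0.031 + 0.033 + 0.074 = 0.209; P(Status=maint | Plant=P3) = 0.074/0.209 = 0.35407.
P(Plant=P1) = 0.021 + 0.066 + 0.083 + 0.022 = 0.192; P(Status=maint | Plant=P1) = 0.022/0.192 = 0.11458.
Difference = 0.2395.

0.2395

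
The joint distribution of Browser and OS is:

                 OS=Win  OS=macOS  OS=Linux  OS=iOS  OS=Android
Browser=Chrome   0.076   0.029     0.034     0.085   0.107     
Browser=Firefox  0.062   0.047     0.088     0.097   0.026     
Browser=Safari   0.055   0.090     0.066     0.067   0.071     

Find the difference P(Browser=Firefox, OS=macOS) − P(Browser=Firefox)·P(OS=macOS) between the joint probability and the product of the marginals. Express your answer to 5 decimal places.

-0.00612

P(Browser=Firefox) = 0.062 + 0.047 + 0.088 + 0.097 + 0.026 = 0.320.
P(OS=macOS) = 0.029 + 0.047 + 0.090 = 0.166.
P(Browser=Firefox, OS=macOS) − P(Browser=Firefox)P(OS=macOS) = 0.047 − 0.320×0.166 = -0.00612.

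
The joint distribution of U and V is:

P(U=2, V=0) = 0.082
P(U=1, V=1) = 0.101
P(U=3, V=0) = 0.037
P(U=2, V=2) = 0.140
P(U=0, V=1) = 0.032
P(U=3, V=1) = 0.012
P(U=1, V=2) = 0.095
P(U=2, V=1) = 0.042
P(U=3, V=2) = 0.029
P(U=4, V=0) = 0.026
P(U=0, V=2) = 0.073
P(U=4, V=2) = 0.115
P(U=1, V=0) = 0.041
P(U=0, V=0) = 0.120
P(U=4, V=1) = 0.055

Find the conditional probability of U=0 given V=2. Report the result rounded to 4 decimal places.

0.1615

P(V=2) = 0.073 + 0.095 + 0.140 + 0.029 + 0.115 = 0.452.
P(U=0 | V=2) = 0.073/0.452 = 0.1615.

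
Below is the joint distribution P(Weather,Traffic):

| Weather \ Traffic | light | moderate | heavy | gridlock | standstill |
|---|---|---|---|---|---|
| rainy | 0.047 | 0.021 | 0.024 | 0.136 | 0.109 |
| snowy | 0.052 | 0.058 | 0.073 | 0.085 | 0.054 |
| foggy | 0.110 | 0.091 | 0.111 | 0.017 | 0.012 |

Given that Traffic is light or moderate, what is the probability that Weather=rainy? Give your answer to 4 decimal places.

0.1794

P(Traffic=light) = 0.047 + 0.052 + 0.110 = 0.209.
P(Traffic=moderate) = 0.021 + 0.058 + 0.091 = 0.170.
P(Traffic ∈ {light, moderate}) = 0.209 + 0.170 = 0.379; P(Weather=rainy, Traffic ∈ {light, moderate}) = 0.047 + 0.021 = 0.068.
P(Weather=rainy | Traffic ∈ {light, moderate}) = 0.068/0.379 = 0.1794.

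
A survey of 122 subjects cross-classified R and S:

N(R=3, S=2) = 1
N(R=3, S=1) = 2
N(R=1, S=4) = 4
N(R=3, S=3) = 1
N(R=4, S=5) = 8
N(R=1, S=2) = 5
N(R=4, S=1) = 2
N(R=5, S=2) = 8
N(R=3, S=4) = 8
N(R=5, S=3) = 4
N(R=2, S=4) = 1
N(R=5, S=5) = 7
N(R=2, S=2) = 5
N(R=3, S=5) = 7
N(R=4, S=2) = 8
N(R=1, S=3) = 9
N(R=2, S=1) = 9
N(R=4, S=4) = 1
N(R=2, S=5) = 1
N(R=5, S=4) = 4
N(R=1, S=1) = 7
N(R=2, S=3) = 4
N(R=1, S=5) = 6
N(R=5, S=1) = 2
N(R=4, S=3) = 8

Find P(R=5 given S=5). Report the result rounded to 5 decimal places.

0.24138

Total with S=5: 6 + 1 + 7 + 8 + 7 = 29.
P(R=5 | S=5) = 7/29 = 0.24138.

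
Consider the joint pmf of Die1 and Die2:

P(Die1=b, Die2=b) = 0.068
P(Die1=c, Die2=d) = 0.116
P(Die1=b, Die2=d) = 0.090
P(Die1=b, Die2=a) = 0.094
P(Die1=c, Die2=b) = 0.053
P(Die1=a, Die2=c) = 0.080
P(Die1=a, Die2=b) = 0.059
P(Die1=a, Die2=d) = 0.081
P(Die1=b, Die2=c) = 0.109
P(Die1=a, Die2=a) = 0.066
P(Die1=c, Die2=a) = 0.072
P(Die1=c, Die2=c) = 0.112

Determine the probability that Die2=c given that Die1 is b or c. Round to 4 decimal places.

0.3095

P(Die1=b) = 0.094 + 0.068 + 0.109 + 0.090 = 0.361.
P(Die1=c) = 0.072 + 0.053 + 0.112 + 0.116 = 0.353.
P(Die1 ∈ {b, c}) = 0.361 + 0.353 = 0.714; P(Die2=c, Die1 ∈ {b, c}) = 0.109 + 0.112 = 0.221.
P(Die2=c | Die1 ∈ {b, c}) = 0.221/0.714 = 0.3095.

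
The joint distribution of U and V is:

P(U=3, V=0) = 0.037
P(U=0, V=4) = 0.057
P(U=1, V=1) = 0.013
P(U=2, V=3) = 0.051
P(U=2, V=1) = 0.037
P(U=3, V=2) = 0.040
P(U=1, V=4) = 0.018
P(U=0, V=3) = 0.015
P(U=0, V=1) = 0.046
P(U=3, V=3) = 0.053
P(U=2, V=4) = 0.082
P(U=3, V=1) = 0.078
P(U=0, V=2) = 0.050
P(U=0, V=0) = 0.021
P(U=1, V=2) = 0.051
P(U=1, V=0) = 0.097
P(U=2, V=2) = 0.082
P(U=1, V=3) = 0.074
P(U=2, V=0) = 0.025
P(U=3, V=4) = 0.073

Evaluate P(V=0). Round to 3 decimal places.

0.180

P(V=0) = 0.021 + 0.097 + 0.025 + 0.037 = 0.180.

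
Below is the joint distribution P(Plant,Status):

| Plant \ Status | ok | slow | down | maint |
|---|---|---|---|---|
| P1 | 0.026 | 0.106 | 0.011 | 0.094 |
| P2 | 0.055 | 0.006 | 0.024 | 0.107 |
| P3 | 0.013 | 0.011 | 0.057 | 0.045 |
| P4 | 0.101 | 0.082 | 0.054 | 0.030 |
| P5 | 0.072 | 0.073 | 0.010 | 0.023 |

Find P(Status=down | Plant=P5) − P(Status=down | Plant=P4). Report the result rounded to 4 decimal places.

-0.1461

P(Plant=P5) = 0.072 + 0.073 + 0.010 + 0.023 = 0.178; P(Status=down | Plant=P5) = 0.010/0.178 = 0.05618.
P(Plant=P4) = 0.101 + 0.082 + 0.054 + 0.030 = 0.267; P(Status=down | Plant=P4) = 0.054/0.267 = 0.20225.
Difference = -0.1461.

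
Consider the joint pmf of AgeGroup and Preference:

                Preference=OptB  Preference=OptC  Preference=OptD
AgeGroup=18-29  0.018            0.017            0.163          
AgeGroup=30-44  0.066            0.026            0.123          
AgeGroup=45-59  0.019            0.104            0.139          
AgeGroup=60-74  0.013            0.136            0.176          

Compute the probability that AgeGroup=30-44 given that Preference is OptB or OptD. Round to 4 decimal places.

0.2636

P(Preference=OptB) = 0.018 + 0.066 + 0.019 + 0.013 = 0.116.
P(Preference=OptD) = 0.163 + 0.123 + 0.139 + 0.176 = 0.601.
P(Preference ∈ {OptB, OptD}) = 0.116 + 0.601 = 0.717; P(AgeGroup=30-44, Preference ∈ {OptB, OptD}) = 0.066 + 0.123 = 0.189.
P(AgeGroup=30-44 | Preference ∈ {OptB, OptD}) = 0.189/0.717 = 0.2636.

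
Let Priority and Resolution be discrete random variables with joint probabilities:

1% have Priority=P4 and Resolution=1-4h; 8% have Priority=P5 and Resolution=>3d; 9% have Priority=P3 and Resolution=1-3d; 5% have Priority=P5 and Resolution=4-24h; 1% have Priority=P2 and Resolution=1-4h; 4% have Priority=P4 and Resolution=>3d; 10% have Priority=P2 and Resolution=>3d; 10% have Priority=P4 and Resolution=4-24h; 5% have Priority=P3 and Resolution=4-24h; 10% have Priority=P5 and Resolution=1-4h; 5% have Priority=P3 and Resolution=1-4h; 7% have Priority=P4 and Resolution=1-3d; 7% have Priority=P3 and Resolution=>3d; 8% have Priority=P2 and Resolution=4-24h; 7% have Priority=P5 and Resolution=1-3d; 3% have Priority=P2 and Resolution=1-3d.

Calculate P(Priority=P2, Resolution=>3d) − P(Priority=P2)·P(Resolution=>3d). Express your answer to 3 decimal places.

0.036

P(Priority=P2) = 0.01 + 0.08 + 0.03 + 0.10 = 0.22.
P(Resolution=>3d) = 0.10 + 0.07 + 0.04 + 0.08 = 0.29.
P(Priority=P2, Resolution=>3d) − P(Priority=P2)P(Resolution=>3d) = 0.10 − 0.22×0.29 = 0.036.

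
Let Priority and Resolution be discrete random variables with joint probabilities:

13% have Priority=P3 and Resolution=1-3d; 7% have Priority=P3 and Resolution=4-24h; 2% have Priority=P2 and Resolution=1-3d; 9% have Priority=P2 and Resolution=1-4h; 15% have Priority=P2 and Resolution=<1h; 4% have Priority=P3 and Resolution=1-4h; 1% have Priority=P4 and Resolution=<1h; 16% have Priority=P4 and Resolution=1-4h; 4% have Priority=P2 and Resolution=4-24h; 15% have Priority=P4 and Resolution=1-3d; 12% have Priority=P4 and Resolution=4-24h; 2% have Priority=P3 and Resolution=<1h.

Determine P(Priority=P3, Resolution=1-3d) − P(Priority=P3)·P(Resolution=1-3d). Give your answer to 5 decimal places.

0.05200

P(Priority=P3) = 0.02 + 0.04 + 0.07 + 0.13 = 0.26.
P(Resolution=1-3d) = 0.02 + 0.13 + 0.15 = 0.30.
P(Priority=P3, Resolution=1-3d) − P(Priority=P3)P(Resolution=1-3d) = 0.13 − 0.26×0.30 = 0.05200.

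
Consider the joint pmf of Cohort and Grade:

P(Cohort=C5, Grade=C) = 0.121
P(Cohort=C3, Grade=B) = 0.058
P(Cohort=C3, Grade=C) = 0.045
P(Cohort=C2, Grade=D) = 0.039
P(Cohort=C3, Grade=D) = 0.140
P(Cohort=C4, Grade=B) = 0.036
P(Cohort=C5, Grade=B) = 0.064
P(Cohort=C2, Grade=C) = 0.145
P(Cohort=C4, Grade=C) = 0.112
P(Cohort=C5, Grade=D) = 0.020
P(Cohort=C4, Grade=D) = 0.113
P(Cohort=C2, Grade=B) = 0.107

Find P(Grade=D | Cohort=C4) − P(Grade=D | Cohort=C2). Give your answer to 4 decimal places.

P(Cohort=C4) = 0.036 + 0.112 + 0.113 = 0.261; P(Grade=D | Cohort=C4) = 0.113/0.261 = 0.43295.
P(Cohort=C2) = 0.107 + 0.145 + 0.039 = 0.291; P(Grade=D | Cohort=C2) = 0.039/0.291 = 0.13402.
Difference = 0.2989.

0.2989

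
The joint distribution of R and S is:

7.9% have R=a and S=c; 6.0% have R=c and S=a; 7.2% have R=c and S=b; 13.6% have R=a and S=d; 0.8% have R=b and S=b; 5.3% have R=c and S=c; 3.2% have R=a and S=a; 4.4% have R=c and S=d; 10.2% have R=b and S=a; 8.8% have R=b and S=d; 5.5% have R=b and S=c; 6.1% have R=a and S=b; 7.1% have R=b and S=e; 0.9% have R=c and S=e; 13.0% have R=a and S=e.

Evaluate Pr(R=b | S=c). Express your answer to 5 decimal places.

0.29412

P(S=c) = 0.079 + 0.055 + 0.053 = 0.187.
P(R=b | S=c) = 0.055/0.187 = 0.29412.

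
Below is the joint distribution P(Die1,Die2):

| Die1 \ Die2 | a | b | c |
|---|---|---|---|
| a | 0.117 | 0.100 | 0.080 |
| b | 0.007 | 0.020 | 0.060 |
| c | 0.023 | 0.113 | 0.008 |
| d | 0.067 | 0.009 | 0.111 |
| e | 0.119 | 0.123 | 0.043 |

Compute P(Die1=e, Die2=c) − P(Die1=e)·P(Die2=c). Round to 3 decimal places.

-0.043

P(Die1=e) = 0.119 + 0.123 + 0.043 = 0.285.
P(Die2=c) = 0.080 + 0.060 + 0.008 + 0.111 + 0.043 = 0.302.
P(Die1=e, Die2=c) − P(Die1=e)P(Die2=c) = 0.043 − 0.285×0.302 = -0.043.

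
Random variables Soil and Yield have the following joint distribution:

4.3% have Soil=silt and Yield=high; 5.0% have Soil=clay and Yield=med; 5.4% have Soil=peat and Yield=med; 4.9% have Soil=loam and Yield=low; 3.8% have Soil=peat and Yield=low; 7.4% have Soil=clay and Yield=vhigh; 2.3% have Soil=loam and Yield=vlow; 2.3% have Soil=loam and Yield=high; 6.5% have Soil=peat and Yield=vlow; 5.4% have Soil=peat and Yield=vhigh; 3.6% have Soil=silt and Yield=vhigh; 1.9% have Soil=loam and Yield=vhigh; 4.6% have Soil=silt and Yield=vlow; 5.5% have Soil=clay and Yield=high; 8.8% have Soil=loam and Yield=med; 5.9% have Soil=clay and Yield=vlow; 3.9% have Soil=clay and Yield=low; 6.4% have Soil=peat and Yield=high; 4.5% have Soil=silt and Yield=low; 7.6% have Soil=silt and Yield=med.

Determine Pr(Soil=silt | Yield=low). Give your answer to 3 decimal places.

P(Yield=low) = 0.049 + 0.039 + 0.045 + 0.038 = 0.171.
P(Soil=silt | Yield=low) = 0.045/0.171 = 0.263.

0.263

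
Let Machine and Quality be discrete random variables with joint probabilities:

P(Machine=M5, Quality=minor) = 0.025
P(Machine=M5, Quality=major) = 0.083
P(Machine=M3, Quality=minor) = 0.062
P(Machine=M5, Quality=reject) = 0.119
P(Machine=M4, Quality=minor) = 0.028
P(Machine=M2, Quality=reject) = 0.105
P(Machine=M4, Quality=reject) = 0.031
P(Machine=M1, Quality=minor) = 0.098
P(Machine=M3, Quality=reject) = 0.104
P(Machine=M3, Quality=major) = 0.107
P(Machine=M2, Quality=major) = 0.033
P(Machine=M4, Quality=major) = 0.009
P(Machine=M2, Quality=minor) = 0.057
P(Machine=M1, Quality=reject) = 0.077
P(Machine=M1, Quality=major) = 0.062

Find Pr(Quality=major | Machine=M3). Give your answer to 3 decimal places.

P(Machine=M3) = 0.062 + 0.107 + 0.104 = 0.273.
P(Quality=major | Machine=M3) = 0.107/0.273 = 0.392.

0.392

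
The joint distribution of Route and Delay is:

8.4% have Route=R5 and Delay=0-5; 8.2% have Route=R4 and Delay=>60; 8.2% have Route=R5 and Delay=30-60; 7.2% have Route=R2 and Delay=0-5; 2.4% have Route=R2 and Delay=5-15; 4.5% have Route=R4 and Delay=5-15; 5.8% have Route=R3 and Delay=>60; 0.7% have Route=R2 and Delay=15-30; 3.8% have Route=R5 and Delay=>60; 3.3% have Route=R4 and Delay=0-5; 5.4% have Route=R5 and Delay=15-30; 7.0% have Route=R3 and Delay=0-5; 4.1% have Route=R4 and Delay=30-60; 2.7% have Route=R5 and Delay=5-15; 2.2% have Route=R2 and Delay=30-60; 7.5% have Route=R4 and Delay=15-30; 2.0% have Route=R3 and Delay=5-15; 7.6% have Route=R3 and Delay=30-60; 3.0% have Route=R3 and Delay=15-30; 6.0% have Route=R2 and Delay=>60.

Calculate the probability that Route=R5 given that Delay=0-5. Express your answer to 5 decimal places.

P(Delay=0-5) = 0.072 + 0.070 + 0.033 + 0.084 = 0.259.
P(Route=R5 | Delay=0-5) = 0.084/0.259 = 0.32432.

0.32432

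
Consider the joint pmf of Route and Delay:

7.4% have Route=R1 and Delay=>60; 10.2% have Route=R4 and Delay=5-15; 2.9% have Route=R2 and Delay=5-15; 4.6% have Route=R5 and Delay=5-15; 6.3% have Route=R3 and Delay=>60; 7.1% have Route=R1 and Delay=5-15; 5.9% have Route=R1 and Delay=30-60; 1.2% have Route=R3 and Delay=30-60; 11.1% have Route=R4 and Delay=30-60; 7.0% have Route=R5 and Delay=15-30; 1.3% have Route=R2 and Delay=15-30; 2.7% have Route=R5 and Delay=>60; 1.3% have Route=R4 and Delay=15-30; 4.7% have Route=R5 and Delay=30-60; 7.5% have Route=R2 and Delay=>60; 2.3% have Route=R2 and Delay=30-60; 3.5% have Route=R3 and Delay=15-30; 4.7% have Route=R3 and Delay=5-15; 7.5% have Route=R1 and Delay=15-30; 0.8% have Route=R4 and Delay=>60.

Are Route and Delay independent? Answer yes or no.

P(Route=R4) = 0.234 and P(Delay=30-60) = 0.252, so their product is 0.05897, but P(Route=R4, Delay=30-60) = 0.111. Since these differ, Route and Delay are not independent.

no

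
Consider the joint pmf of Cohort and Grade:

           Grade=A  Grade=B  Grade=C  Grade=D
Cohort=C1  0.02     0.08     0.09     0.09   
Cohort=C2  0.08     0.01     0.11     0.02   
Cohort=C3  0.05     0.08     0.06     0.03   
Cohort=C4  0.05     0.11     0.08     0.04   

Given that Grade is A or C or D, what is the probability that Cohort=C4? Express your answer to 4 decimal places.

P(Grade=A) = 0.02 + 0.08 + 0.05 + 0.05 = 0.20.
P(Grade=C) = 0.09 + 0.11 + 0.06 + 0.08 = 0.34.
P(Grade=D) = 0.09 + 0.02 + 0.03 + 0.04 = 0.18.
P(Grade ∈ {A, C, D}) = 0.20 + 0.34 + 0.18 = 0.72; P(Cohort=C4, Grade ∈ {A, C, D}) = 0.05 + 0.08 + 0.04 = 0.17.
P(Cohort=C4 | Grade ∈ {A, C, D}) = 0.17/0.72 = 0.2361.

0.2361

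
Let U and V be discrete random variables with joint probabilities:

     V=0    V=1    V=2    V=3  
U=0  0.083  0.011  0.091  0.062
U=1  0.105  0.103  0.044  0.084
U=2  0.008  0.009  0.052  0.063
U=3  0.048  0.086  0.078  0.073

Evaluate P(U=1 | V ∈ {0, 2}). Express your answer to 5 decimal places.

0.29273

P(V=0) = 0.083 + 0.105 + 0.008 + 0.048 = 0.244.
P(V=2) = 0.091 + 0.044 + 0.052 + 0.078 = 0.265.
P(V ∈ {0, 2}) = 0.244 + 0.265 = 0.509; P(U=1, V ∈ {0, 2}) = 0.105 + 0.044 = 0.149.
P(U=1 | V ∈ {0, 2}) = 0.149/0.509 = 0.29273.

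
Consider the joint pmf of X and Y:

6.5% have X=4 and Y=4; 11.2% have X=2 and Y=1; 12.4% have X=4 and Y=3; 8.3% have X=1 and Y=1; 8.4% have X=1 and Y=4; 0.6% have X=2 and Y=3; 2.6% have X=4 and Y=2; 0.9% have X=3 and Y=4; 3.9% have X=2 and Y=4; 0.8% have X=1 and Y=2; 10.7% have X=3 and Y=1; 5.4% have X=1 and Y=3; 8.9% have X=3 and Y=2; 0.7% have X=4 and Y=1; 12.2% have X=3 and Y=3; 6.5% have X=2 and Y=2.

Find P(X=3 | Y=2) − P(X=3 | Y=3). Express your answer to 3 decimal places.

P(Y=2) = 0.008 + 0.065 + 0.089 + 0.026 = 0.188; P(X=3 | Y=2) = 0.089/0.188 = 0.4734.
P(Y=3) = 0.054 + 0.006 + 0.122 + 0.124 = 0.306; P(X=3 | Y=3) = 0.122/0.306 = 0.3987.
Difference = 0.075.

0.075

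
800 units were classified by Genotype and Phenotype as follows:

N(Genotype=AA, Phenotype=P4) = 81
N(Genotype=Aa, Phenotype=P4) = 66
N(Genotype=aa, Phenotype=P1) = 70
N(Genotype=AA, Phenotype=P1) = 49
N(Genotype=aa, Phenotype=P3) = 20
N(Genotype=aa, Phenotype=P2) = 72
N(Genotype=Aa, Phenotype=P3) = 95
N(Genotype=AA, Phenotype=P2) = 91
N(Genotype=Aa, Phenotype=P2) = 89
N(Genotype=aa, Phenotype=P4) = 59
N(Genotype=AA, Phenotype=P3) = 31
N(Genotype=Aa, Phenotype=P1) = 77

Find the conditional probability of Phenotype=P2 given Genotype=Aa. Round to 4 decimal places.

Total with Genotype=Aa: 77 + 89 + 95 + 66 = 327.
P(Phenotype=P2 | Genotype=Aa) = 89/327 = 0.2722.

0.2722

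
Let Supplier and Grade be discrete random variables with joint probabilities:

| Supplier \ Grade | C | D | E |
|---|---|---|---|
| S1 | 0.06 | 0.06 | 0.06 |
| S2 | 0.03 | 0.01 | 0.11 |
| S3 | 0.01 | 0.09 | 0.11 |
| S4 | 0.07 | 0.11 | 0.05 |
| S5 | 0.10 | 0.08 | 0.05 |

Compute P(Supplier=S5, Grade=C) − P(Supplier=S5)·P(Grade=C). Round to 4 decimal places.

0.0379

P(Supplier=S5) = 0.10 + 0.08 + 0.05 = 0.23.
P(Grade=C) = 0.06 + 0.03 + 0.01 + 0.07 + 0.10 = 0.27.
P(Supplier=S5, Grade=C) − P(Supplier=S5)P(Grade=C) = 0.10 − 0.23×0.27 = 0.0379.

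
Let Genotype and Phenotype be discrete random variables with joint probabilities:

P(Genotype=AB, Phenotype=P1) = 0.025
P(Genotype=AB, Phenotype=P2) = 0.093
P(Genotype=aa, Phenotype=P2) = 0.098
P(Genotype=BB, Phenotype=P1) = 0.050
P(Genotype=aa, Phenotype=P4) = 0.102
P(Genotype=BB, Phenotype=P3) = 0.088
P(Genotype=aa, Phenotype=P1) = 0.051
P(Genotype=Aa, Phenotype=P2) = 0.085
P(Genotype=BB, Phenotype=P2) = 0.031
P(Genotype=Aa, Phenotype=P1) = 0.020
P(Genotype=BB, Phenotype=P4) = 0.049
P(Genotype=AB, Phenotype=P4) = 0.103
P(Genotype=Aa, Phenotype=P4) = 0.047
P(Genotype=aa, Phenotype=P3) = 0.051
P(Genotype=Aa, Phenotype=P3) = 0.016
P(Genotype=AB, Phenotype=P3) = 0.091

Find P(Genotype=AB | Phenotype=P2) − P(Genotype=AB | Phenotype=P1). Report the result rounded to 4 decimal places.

P(Phenotype=P2) = 0.085 + 0.098 + 0.093 + 0.031 = 0.307; P(Genotype=AB | Phenotype=P2) = 0.093/0.307 = 0.30293.
P(Phenotype=P1) = 0.020 + 0.051 + 0.025 + 0.050 = 0.146; P(Genotype=AB | Phenotype=P1) = 0.025/0.146 = 0.17123.
Difference = 0.1317.

0.1317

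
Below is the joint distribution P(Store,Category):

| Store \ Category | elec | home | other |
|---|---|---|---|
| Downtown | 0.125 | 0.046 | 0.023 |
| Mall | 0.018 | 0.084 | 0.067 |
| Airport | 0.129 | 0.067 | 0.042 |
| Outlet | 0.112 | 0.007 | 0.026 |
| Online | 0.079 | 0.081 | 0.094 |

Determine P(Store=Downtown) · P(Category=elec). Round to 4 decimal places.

0.0898

P(Store=Downtown) = 0.125 + 0.046 + 0.023 = 0.194.
P(Category=elec) = 0.125 + 0.018 + 0.129 + 0.112 + 0.079 = 0.463.
Product: 0.194 × 0.463 = 0.0898.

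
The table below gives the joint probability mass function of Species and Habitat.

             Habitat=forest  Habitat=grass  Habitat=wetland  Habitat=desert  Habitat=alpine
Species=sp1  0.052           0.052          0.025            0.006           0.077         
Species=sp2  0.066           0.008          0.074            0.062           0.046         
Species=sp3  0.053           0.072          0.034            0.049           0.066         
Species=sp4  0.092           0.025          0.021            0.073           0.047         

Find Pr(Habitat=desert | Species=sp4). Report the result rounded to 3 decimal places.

P(Species=sp4) = 0.092 + 0.025 + 0.021 + 0.073 + 0.047 = 0.258.
P(Habitat=desert | Species=sp4) = 0.073/0.258 = 0.283.

0.283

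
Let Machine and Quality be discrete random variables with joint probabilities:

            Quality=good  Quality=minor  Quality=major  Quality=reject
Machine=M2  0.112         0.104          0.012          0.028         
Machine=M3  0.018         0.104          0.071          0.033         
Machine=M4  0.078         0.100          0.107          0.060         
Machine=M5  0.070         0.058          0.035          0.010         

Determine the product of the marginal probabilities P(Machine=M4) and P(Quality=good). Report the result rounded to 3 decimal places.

0.096

P(Machine=M4) = 0.078 + 0.100 + 0.107 + 0.060 = 0.345.
P(Quality=good) = 0.112 + 0.018 + 0.078 + 0.070 = 0.278.
Product: 0.345 × 0.278 = 0.096.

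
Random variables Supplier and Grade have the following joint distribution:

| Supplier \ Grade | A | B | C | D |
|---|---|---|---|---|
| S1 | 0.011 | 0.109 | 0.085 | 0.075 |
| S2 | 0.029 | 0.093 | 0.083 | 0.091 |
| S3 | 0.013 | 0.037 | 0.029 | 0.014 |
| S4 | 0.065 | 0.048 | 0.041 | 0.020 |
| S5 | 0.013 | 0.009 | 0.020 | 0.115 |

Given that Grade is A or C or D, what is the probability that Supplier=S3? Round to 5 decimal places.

P(Grade=A) = 0.011 + 0.029 + 0.013 + 0.065 + 0.013 = 0.131.
P(Grade=C) = 0.085 + 0.083 + 0.029 + 0.041 + 0.020 = 0.258.
P(Grade=D) = 0.075 + 0.091 + 0.014 + 0.020 + 0.115 = 0.315.
P(Grade ∈ {A, C, D}) = 0.131 + 0.258 + 0.315 = 0.704; P(Supplier=S3, Grade ∈ {A, C, D}) = 0.013 + 0.029 + 0.014 = 0.056.
P(Supplier=S3 | Grade ∈ {A, C, D}) = 0.056/0.704 = 0.07955.

0.07955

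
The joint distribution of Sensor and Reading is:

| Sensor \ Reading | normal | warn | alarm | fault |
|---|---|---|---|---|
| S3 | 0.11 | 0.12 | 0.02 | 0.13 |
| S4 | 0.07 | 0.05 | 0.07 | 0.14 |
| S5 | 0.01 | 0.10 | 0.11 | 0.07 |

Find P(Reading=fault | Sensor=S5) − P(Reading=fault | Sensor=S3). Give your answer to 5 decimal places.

P(Sensor=S5) = 0.01 + 0.10 + 0.11 + 0.07 = 0.29; P(Reading=fault | Sensor=S5) = 0.07/0.29 = 0.241379.
P(Sensor=S3) = 0.11 + 0.12 + 0.02 + 0.13 = 0.38; P(Reading=fault | Sensor=S3) = 0.13/0.38 = 0.342105.
Difference = -0.10073.

-0.10073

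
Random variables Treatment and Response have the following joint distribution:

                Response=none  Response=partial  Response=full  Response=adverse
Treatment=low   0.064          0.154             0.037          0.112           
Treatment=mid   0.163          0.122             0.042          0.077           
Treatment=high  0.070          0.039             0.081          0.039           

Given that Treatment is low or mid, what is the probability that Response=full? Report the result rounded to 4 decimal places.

P(Treatment=low) = 0.064 + 0.154 + 0.037 + 0.112 = 0.367.
P(Treatment=mid) = 0.163 + 0.122 + 0.042 + 0.077 = 0.404.
P(Treatment ∈ {low, mid}) = 0.367 + 0.404 = 0.771; P(Response=full, Treatment ∈ {low, mid}) = 0.037 + 0.042 = 0.079.
P(Response=full | Treatment ∈ {low, mid}) = 0.079/0.771 = 0.1025.

0.1025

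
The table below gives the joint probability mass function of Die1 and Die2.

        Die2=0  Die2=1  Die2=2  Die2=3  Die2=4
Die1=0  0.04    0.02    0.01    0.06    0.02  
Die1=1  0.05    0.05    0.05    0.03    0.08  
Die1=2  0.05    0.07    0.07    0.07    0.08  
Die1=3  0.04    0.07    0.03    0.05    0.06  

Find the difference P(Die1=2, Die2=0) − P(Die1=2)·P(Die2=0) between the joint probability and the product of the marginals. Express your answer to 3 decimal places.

P(Die1=2) = 0.05 + 0.07 + 0.07 + 0.07 + 0.08 = 0.34.
P(Die2=0) = 0.04 + 0.05 + 0.05 + 0.04 = 0.18.
P(Die1=2, Die2=0) − P(Die1=2)P(Die2=0) = 0.05 − 0.34×0.18 = -0.011.

-0.011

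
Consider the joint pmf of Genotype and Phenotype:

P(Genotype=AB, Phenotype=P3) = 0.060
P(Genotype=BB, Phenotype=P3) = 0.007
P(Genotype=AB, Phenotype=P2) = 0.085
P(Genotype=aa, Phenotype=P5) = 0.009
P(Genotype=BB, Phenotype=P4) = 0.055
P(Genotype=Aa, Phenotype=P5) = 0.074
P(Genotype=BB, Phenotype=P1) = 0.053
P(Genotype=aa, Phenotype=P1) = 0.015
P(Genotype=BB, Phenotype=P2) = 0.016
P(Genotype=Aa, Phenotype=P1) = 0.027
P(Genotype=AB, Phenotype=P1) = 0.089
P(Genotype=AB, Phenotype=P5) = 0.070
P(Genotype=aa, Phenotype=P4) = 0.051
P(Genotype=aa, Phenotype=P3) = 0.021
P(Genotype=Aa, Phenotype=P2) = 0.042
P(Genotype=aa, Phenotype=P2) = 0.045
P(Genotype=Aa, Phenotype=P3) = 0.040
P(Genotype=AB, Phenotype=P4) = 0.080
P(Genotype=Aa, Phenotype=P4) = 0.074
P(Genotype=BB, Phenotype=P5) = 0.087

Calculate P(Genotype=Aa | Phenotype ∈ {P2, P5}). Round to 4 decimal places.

0.2710

P(Phenotype=P2) = 0.042 + 0.045 + 0.085 + 0.016 = 0.188.
P(Phenotype=P5) = 0.074 + 0.009 + 0.070 + 0.087 = 0.240.
P(Phenotype ∈ {P2, P5}) = 0.188 + 0.240 = 0.428; P(Genotype=Aa, Phenotype ∈ {P2, P5}) = 0.042 + 0.074 = 0.116.
P(Genotype=Aa | Phenotype ∈ {P2, P5}) = 0.116/0.428 = 0.2710.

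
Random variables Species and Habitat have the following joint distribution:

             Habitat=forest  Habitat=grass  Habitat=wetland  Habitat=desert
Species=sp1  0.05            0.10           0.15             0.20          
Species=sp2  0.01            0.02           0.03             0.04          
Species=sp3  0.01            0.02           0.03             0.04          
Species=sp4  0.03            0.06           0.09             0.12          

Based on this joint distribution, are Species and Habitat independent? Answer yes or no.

yes

Every cell satisfies P(Species,Habitat) = P(Species)·P(Habitat). For instance P(Species=sp1) = 0.50, P(Habitat=wetland) = 0.30, and 0.50×0.30 = 0.15 matches the joint entry. So Species and Habitat are independent.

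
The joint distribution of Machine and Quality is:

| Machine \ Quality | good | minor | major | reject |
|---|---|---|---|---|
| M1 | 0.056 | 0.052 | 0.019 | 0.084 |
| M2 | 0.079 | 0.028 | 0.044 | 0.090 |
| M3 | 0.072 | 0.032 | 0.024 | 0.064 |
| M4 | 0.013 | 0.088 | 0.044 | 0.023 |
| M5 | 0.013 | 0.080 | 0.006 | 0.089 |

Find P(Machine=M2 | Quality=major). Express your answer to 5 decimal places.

P(Quality=major) = 0.019 + 0.044 + 0.024 + 0.044 + 0.006 = 0.137.
P(Machine=M2 | Quality=major) = 0.044/0.137 = 0.32117.

0.32117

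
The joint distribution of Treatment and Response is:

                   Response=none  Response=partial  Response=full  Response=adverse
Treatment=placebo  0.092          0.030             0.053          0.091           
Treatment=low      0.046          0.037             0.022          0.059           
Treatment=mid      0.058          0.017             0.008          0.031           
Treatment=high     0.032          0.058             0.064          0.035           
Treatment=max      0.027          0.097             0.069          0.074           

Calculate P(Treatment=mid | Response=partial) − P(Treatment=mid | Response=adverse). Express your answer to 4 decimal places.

P(Response=partial) = 0.030 + 0.037 + 0.017 + 0.058 + 0.097 = 0.239; P(Treatment=mid | Response=partial) = 0.017/0.239 = 0.07113.
P(Response=adverse) = 0.091 + 0.059 + 0.031 + 0.035 + 0.074 = 0.290; P(Treatment=mid | Response=adverse) = 0.031/0.290 = 0.10690.
Difference = -0.0358.

-0.0358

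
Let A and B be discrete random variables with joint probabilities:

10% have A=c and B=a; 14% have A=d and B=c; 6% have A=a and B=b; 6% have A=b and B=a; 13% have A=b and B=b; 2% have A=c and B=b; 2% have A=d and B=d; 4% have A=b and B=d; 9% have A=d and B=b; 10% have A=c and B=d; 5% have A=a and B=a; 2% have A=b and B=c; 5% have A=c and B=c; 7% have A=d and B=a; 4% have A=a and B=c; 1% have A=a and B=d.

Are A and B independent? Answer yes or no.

no

P(A=c) = 0.27 and P(B=b) = 0.30, so their product is 0.0810, but P(A=c, B=b) = 0.02. Since these differ, A and B are not independent.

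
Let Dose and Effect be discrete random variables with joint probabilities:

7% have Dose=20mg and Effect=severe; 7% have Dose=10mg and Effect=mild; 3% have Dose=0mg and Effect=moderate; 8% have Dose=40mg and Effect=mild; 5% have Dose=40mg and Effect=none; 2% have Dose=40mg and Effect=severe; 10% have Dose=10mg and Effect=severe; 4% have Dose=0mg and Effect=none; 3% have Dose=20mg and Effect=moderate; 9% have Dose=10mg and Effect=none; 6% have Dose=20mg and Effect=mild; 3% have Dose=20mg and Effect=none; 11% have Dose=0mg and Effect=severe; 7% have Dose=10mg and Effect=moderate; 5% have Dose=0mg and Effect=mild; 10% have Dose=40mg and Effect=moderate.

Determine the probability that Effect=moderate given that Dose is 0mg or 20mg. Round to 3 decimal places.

0.143

P(Dose=0mg) = 0.04 + 0.05 + 0.03 + 0.11 = 0.23.
P(Dose=20mg) = 0.03 + 0.06 + 0.03 + 0.07 = 0.19.
P(Dose ∈ {0mg, 20mg}) = 0.23 + 0.19 = 0.42; P(Effect=moderate, Dose ∈ {0mg, 20mg}) = 0.03 + 0.03 = 0.06.
P(Effect=moderate | Dose ∈ {0mg, 20mg}) = 0.06/0.42 = 0.143.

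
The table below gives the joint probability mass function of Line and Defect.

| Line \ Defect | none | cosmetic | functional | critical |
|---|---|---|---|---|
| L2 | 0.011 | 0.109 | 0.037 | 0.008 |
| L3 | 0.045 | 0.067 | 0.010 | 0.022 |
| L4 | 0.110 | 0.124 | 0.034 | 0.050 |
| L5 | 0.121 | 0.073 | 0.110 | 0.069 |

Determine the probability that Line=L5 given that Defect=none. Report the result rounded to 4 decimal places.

0.4216

P(Defect=none) = 0.011 + 0.045 + 0.110 + 0.121 = 0.287.
P(Line=L5 | Defect=none) = 0.121/0.287 = 0.4216.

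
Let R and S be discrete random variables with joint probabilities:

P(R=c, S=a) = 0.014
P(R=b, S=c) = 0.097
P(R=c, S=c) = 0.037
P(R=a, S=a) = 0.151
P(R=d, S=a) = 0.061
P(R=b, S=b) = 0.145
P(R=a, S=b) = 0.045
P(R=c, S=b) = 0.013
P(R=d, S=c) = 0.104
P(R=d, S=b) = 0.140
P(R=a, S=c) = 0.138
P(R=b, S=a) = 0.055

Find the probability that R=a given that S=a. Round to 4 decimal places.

0.5374

P(S=a) = 0.151 + 0.055 + 0.014 + 0.061 = 0.281.
P(R=a | S=a) = 0.151/0.281 = 0.5374.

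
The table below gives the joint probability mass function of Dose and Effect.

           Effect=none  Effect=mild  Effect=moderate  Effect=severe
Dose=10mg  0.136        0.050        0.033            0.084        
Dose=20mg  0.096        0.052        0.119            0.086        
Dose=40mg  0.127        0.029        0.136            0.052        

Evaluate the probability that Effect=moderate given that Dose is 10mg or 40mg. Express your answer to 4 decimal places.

P(Dose=10mg) = 0.136 + 0.050 + 0.033 + 0.084 = 0.303.
P(Dose=40mg) = 0.127 + 0.029 + 0.136 + 0.052 = 0.344.
P(Dose ∈ {10mg, 40mg}) = 0.303 + 0.344 = 0.647; P(Effect=moderate, Dose ∈ {10mg, 40mg}) = 0.033 + 0.136 = 0.169.
P(Effect=moderate | Dose ∈ {10mg, 40mg}) = 0.169/0.647 = 0.2612.

0.2612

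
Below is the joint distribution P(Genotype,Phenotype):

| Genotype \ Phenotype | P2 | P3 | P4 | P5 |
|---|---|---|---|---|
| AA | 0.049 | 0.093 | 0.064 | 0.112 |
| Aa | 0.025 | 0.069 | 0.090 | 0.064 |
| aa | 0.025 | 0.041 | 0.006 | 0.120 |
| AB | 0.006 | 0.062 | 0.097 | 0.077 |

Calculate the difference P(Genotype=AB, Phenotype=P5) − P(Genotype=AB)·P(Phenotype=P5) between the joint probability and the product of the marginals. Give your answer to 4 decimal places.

P(Genotype=AB) = 0.006 + 0.062 + 0.097 + 0.077 = 0.242.
P(Phenotype=P5) = 0.112 + 0.064 + 0.120 + 0.077 = 0.373.
P(Genotype=AB, Phenotype=P5) − P(Genotype=AB)P(Phenotype=P5) = 0.077 − 0.242×0.373 = -0.0133.

-0.0133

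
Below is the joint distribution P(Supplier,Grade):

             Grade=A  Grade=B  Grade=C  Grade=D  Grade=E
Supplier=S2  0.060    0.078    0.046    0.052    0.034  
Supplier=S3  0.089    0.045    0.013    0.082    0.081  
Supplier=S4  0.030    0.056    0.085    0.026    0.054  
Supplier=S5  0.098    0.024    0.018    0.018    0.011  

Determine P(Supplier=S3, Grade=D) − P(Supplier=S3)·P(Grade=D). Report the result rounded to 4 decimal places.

0.0268

P(Supplier=S3) = 0.089 + 0.045 + 0.013 + 0.082 + 0.081 = 0.310.
P(Grade=D) = 0.052 + 0.082 + 0.026 + 0.018 = 0.178.
P(Supplier=S3, Grade=D) − P(Supplier=S3)P(Grade=D) = 0.082 − 0.310×0.178 = 0.0268.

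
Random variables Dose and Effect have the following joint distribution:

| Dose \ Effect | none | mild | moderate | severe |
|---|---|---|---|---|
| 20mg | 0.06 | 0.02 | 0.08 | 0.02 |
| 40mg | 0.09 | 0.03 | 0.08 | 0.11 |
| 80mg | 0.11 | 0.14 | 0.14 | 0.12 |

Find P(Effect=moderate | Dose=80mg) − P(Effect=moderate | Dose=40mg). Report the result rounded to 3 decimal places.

P(Dose=80mg) = 0.11 + 0.14 + 0.14 + 0.12 = 0.51; P(Effect=moderate | Dose=80mg) = 0.14/0.51 = 0.2745.
P(Dose=40mg) = 0.09 + 0.03 + 0.08 + 0.11 = 0.31; P(Effect=moderate | Dose=40mg) = 0.08/0.31 = 0.2581.
Difference = 0.016.

0.016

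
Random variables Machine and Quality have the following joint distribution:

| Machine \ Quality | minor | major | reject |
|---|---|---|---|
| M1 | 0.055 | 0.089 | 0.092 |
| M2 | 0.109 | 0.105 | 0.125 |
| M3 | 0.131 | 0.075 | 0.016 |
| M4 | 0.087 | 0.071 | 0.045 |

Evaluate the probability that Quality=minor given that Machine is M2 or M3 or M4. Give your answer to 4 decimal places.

0.4280

P(Machine=M2) = 0.109 + 0.105 + 0.125 = 0.339.
P(Machine=M3) = 0.131 + 0.075 + 0.016 = 0.222.
P(Machine=M4) = 0.087 + 0.071 + 0.045 = 0.203.
P(Machine ∈ {M2, M3, M4}) = 0.339 + 0.222 + 0.203 = 0.764; P(Quality=minor, Machine ∈ {M2, M3, M4}) = 0.109 + 0.131 + 0.087 = 0.327.
P(Quality=minor | Machine ∈ {M2, M3, M4}) = 0.327/0.764 = 0.4280.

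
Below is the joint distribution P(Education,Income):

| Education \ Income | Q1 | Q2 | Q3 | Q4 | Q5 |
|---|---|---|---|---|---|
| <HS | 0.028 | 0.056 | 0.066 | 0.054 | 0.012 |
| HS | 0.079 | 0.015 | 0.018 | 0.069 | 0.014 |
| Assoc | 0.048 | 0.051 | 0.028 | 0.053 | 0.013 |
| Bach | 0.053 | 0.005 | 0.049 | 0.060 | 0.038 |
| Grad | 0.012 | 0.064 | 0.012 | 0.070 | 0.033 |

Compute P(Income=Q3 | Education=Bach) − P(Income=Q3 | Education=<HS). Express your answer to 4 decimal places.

P(Education=Bach) = 0.053 + 0.005 + 0.049 + 0.060 + 0.038 = 0.205; P(Income=Q3 | Education=Bach) = 0.049/0.205 = 0.23902.
P(Education=<HS) = 0.028 + 0.056 + 0.066 + 0.054 + 0.012 = 0.216; P(Income=Q3 | Education=<HS) = 0.066/0.216 = 0.30556.
Difference = -0.0665.

-0.0665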